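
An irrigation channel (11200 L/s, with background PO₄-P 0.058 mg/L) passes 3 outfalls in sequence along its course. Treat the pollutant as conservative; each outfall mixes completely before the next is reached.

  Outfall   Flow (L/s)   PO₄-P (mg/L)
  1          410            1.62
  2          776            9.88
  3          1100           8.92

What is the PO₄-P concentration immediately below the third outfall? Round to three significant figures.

Outfall 1: combined Q = 11610 L/s; C = (11200·0.05800 + 410.0·1.620)/11610 = 0.1132 mg/L.
Outfall 2: combined Q = 12390 L/s; C = (11610·0.1132 + 776.0·9.880)/12390 = 0.7251 mg/L.
Outfall 3: combined Q = 13490 L/s; C = (12390·0.7251 + 1100·8.920)/13490 = 1.393 mg/L.

1.39 mg/L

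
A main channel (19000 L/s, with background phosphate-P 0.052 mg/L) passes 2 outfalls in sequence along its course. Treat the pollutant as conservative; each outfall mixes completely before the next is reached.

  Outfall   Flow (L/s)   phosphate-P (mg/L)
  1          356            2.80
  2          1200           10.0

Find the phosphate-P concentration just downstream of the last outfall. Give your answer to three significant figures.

0.680 mg/L

Outfall 1: combined Q = 19360 L/s; C = (19000·0.05200 + 356.0·2.800)/19360 = 0.1025 mg/L.
Outfall 2: combined Q = 20560 L/s; C = (19360·0.1025 + 1200·10.00)/20560 = 0.6803 mg/L.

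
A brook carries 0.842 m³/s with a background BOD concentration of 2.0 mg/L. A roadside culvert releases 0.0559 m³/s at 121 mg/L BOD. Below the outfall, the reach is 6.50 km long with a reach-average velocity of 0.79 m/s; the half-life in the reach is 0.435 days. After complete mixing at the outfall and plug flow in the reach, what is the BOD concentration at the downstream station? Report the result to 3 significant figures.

Flow-weighted average: C = (0.8420·2.000 + 0.05590·121.0) / 0.8979 = 8.448/0.8979 = 9.409 mg/L.
Travel time t = 6.50·1000 / 0.79 = 8228 s = 2.286 h.
Half-life 0.435 d → k = ln 2 / 0.435 = 1.593 d⁻¹.
Decay over the reach: 9.409·exp(−kt) = 9.409·0.8592 = 8.084 mg/L.

8.08 mg/L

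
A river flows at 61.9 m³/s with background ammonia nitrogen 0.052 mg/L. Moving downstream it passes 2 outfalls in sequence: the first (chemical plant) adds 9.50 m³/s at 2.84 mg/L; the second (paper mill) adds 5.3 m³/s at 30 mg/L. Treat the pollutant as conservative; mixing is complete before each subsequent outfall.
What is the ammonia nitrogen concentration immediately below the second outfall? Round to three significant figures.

2.47 mg/L

Outfall 1: combined Q = 71.40 m³/s; C = (61.90·0.05200 + 9.500·2.840)/71.40 = 0.4230 mg/L.
Outfall 2: combined Q = 76.70 m³/s; C = (71.40·0.4230 + 5.300·30.00)/76.70 = 2.467 mg/L.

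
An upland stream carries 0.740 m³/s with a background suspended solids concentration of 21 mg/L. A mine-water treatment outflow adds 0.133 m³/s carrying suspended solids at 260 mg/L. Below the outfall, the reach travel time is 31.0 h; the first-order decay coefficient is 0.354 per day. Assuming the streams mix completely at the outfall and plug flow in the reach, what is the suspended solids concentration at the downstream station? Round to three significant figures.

After mixing, C = (0.7400·21.00 + 0.1330·260.0) / 0.8730 = 50.12/0.8730 = 57.41 mg/L.
After decay, C = 57.41 × e^(−kt) = 57.41 × 0.6330 = 36.34 mg/L.

36.3 mg/L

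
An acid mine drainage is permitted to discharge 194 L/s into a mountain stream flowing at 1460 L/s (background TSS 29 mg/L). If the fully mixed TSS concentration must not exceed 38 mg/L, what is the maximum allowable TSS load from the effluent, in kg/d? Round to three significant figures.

Mass balance at the limit: 1460·29.00 + 194.0·Cₑ = 1654·38 → Cₑ = 105.7 mg/L.
194.0 L/s = 0.1940 m³/s. Load = 0.1940 m³/s × 105.7 g/m³ × 86 400 s/d = 1772 kg/d.

1770 kg/d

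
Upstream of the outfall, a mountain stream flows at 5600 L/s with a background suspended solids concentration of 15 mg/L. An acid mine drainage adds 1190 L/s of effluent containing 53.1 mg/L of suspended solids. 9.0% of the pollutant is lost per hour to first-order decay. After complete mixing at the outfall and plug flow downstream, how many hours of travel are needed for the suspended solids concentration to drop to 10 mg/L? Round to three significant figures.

After mixing, C = (5600·15.00 + 1190·53.10) / 6790 = 147200/6790 = 21.68 mg/L.
9.0%/h lost → k = −ln(1 − 0.09) = 0.09431 h⁻¹.
21.68·exp(−k·t) = 10 → t = ln(21.68/10)/k = 29530 s = 8.204 h.

8.20 h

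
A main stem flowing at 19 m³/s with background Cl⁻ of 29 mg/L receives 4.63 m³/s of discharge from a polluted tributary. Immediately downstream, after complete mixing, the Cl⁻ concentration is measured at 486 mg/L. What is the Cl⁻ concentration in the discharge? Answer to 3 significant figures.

2360 mg/L

Mass balance: 19.00·29.00 + 4.630·Cₑ = 23.63·486.0
→ Cₑ = (23.63·486.0 − 19.00·29.00) / 4.630 = 2361 mg/L.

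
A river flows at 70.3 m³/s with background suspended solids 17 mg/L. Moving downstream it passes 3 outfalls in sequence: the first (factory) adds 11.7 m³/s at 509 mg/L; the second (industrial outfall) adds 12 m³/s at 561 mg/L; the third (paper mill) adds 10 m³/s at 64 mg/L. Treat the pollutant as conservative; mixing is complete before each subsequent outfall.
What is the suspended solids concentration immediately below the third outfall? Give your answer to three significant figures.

140 mg/L

Outfall 1: combined Q = 82.00 m³/s; C = (70.30·17.00 + 11.70·509.0)/82.00 = 87.20 mg/L.
Outfall 2: combined Q = 94.00 m³/s; C = (82.00·87.20 + 12.00·561.0)/94.00 = 147.7 mg/L.
Outfall 3: combined Q = 104.0 m³/s; C = (94.00·147.7 + 10.00·64.00)/104.0 = 139.6 mg/L.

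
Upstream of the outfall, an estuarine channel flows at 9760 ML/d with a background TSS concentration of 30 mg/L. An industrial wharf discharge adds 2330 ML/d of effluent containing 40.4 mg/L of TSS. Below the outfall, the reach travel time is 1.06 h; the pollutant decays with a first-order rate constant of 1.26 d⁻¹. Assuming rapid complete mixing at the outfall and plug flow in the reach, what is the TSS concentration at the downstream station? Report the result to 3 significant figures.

30.3 mg/L

Conservation of mass: C = (9760·30.00 + 2330·40.40) / 12090 = 386900/12090 = 32.00 mg/L.
Applying C = C₀e^(−kt): 32.00 × 0.9459 = 30.27 mg/L.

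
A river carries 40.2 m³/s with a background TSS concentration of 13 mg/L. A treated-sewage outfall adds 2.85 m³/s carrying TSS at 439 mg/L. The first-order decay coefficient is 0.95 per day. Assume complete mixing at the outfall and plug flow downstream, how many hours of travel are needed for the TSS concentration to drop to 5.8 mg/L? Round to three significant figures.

49.5 h

Mass balance: C = (40.20·13.00 + 2.850·439.0) / 43.05 = 1774/43.05 = 41.20 mg/L.
41.20·exp(−k·t) = 5.8 → t = ln(41.20/5.8)/k = 178300 s = 49.53 h.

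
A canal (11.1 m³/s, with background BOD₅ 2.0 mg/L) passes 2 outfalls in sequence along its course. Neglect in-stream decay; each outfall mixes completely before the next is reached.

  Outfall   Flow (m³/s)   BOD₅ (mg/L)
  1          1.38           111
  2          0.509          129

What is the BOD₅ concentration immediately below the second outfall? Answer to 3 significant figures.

18.6 mg/L

Outfall 1: combined Q = 12.48 m³/s; C = (11.10·2.000 + 1.380·111.0)/12.48 = 14.05 mg/L.
Outfall 2: combined Q = 12.99 m³/s; C = (12.48·14.05 + 0.5090·129.0)/12.99 = 18.56 mg/L.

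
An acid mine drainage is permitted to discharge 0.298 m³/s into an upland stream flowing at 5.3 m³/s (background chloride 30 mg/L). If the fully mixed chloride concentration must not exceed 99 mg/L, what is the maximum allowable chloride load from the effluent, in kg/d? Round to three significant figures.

Mass balance at the limit: 5.300·30.00 + 0.2980·Cₑ = 5.598·99 → Cₑ = 1326 mg/L.
Load = 0.2980 m³/s × 1326 g/m³ × 86 400 s/d = 34150 kg/d.

34100 kg/d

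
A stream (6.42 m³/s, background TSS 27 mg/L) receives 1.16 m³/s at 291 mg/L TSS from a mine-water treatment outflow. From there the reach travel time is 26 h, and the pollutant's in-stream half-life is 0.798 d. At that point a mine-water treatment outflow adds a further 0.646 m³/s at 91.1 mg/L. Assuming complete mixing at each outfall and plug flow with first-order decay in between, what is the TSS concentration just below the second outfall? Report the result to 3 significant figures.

31.4 mg/L

Mass balance: C = (6.420·27.00 + 1.160·291.0) / 7.580 = 510.9/7.580 = 67.40 mg/L; combined flow 7.580 m³/s.
Half-life 0.798 d → k = ln 2 / 0.798 = 0.8686 d⁻¹.
First-order decay: C = 67.40·exp(−k·t) = 67.40·0.3902 = 26.30 mg/L.
At the second outfall, C = (7.580·26.30 + 0.6460·91.10) / (7.580 + 0.6460) = 31.39 mg/L.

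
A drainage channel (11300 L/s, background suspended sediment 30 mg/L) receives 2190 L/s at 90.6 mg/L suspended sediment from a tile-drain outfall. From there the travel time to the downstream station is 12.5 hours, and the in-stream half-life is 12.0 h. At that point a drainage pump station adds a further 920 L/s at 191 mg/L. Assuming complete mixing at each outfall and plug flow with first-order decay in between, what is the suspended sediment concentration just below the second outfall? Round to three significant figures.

Conservation of mass: C = (11300·30.00 + 2190·90.60) / 13490 = 537400/13490 = 39.84 mg/L; combined flow 13490 L/s.
Half-life 12.0 h → k = ln 2 / 12.0 = 0.05776 h⁻¹ = 1.386 d⁻¹.
After decay, C = 39.84 × e^(−kt) = 39.84 × 0.4858 = 19.35 mg/L.
Second outfall: C = (13490·19.35 + 920.0·191.0)/14410 = 30.31 mg/L.

30.3 mg/L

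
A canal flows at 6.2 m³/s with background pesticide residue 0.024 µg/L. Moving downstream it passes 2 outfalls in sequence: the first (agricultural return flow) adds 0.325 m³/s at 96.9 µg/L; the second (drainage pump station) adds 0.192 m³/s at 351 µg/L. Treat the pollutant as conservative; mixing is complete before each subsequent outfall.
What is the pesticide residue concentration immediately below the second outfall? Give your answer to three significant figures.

14.7 µg/L

Outfall 1: combined Q = 6.525 m³/s; C = (6.200·0.02400 + 0.3250·96.90)/6.525 = 4.849 µg/L.
Outfall 2: combined Q = 6.717 m³/s; C = (6.525·4.849 + 0.1920·351.0)/6.717 = 14.74 µg/L.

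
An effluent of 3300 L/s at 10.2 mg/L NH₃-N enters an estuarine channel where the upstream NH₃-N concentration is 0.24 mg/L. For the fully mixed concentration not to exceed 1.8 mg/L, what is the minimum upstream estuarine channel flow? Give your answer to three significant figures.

Set C_mix = 1.8: (Q·0.2400 + 3300·10.20) / (Q + 3300) = 1.8
→ Q = 3300·(10.20 − 1.8)/(1.8 − 0.2400) = 17770 L/s.

17800 L/s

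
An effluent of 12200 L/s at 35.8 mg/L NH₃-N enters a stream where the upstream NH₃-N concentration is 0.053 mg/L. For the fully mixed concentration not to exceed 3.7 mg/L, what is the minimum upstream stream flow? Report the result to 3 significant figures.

107000 L/s

Set C_mix = 3.7: (Q·0.05300 + 12200·35.80) / (Q + 12200) = 3.7
→ Q = 12200·(35.80 − 3.7)/(3.7 − 0.05300) = 107400 L/s.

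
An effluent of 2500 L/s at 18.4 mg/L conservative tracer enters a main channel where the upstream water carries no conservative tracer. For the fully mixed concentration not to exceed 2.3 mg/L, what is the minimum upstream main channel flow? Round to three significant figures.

17500 L/s

Set C_mix = 2.3: (Q·0 + 2500·18.40) / (Q + 2500) = 2.3
→ Q = 2500·(18.40 − 2.3)/(2.3 − 0) = 17500 L/s.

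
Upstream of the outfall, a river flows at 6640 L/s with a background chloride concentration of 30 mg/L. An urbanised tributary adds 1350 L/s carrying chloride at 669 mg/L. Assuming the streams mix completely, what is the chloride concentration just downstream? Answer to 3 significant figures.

Flow-weighted average: C = (6640·30.00 + 1350·669.0) / 7990 = 1102000/7990 = 138.0 mg/L.

138 mg/L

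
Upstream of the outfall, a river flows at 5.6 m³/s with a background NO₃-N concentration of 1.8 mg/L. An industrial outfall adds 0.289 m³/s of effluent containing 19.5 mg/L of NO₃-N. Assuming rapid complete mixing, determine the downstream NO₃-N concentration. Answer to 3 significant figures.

Mass balance: C = (5.600·1.800 + 0.2890·19.50) / 5.889 = 15.72/5.889 = 2.669 mg/L.

2.67 mg/L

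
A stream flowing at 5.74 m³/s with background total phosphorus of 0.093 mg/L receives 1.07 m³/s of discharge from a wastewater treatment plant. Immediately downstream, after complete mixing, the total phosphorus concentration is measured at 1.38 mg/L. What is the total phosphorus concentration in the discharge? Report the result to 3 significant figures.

Mass balance: 5.740·0.09300 + 1.070·Cₑ = 6.810·1.380
→ Cₑ = (6.810·1.380 − 5.740·0.09300) / 1.070 = 8.284 mg/L.

8.28 mg/L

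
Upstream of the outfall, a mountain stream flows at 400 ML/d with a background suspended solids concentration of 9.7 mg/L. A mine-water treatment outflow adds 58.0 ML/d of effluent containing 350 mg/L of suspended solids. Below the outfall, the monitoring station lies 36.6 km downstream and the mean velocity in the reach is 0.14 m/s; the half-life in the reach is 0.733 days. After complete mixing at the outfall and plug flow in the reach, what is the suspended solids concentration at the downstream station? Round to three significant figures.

3.02 mg/L

After mixing, C = (400.0·9.700 + 58.00·350.0) / 458.0 = 24180/458.0 = 52.79 mg/L.
Travel time t = 36.6·1000 / 0.14 = 261400 s = 72.62 h.
Half-life 0.733 d → k = ln 2 / 0.733 = 0.9456 d⁻¹.
After decay, C = 52.79 × e^(−kt) = 52.79 × 0.05720 = 3.020 mg/L.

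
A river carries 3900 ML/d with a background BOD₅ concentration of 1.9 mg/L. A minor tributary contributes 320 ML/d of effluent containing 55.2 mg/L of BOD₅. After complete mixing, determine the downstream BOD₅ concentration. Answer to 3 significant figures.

5.94 mg/L

Flow-weighted average: C = (3900·1.900 + 320.0·55.20) / 4220 = 25070/4220 = 5.942 mg/L.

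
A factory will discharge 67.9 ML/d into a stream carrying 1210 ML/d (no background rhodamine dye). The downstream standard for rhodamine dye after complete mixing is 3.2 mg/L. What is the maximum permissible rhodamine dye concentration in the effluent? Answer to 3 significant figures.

At the limit, (Qr·Cr + Qe·Cₑ)/(Qr + Qe) = 3.2:
Cₑ = (1278·3.2 − 1210·0) / 67.90 = 60.23 mg/L.

60.2 mg/L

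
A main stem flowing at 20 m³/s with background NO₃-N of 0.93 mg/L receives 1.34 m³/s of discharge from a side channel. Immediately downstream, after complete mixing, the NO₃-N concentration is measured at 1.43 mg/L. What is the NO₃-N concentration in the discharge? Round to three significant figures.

8.89 mg/L

Mass balance: 20.00·0.9300 + 1.340·Cₑ = 21.34·1.430
→ Cₑ = (21.34·1.430 − 20.00·0.9300) / 1.340 = 8.893 mg/L.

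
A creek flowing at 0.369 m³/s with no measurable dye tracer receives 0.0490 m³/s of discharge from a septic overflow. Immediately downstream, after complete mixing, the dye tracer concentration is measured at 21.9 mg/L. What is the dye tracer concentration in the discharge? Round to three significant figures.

Mass balance: 0.3690·0 + 0.04900·Cₑ = 0.4180·21.90
→ Cₑ = (0.4180·21.90 − 0.3690·0) / 0.04900 = 186.8 mg/L.

187 mg/L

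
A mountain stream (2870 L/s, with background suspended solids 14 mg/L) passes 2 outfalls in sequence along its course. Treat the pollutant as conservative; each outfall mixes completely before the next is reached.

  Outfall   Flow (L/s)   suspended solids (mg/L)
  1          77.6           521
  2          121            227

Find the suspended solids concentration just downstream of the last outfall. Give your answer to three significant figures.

Outfall 1: combined Q = 2948 L/s; C = (2870·14.00 + 77.60·521.0)/2948 = 27.35 mg/L.
Outfall 2: combined Q = 3069 L/s; C = (2948·27.35 + 121.0·227.0)/3069 = 35.22 mg/L.

35.2 mg/L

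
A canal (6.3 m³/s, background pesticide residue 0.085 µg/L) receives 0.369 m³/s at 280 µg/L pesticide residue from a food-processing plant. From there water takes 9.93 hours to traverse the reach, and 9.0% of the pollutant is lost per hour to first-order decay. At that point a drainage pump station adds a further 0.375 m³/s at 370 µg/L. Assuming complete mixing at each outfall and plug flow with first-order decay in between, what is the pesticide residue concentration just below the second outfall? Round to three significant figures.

After mixing, C = (6.300·0.08500 + 0.3690·280.0) / 6.669 = 103.9/6.669 = 15.57 µg/L; combined flow 6.669 m³/s.
9.0%/h lost → k = −ln(1 − 0.09) = 0.09431 h⁻¹.
First-order decay: C = 15.57·exp(−k·t) = 15.57·0.3920 = 6.104 µg/L.
Second outfall: C = (6.669·6.104 + 0.3750·370.0)/7.044 = 25.48 µg/L.

25.5 µg/L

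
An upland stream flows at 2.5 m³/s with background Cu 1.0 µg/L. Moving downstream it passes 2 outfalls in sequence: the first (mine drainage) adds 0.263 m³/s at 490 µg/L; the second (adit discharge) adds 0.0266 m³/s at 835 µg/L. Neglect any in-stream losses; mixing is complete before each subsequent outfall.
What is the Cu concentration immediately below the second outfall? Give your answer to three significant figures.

55.1 µg/L

Below outfall 1: Q → 2.763 m³/s, C = (2.500·1.000 + 0.2630·490.0)/2.763 = 47.55 µg/L.
Below outfall 2: Q → 2.790 m³/s, C = (2.763·47.55 + 0.02660·835.0)/2.790 = 55.05 µg/L.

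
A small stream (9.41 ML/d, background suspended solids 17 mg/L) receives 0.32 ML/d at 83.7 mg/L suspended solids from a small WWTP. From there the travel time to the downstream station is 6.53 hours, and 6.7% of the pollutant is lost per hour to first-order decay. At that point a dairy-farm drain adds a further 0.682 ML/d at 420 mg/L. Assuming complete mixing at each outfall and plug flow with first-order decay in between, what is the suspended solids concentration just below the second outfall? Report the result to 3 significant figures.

38.9 mg/L

Flow-weighted average: C = (9.410·17.00 + 0.3200·83.70) / 9.730 = 186.8/9.730 = 19.19 mg/L; combined flow 9.730 ML/d.
6.7%/h lost → k = −ln(1 − 0.067) = 0.06935 h⁻¹.
Applying C = C₀e^(−kt): 19.19 × 0.6358 = 12.20 mg/L.
Second outfall: C = (9.730·12.20 + 0.6820·420.0)/10.41 = 38.91 mg/L.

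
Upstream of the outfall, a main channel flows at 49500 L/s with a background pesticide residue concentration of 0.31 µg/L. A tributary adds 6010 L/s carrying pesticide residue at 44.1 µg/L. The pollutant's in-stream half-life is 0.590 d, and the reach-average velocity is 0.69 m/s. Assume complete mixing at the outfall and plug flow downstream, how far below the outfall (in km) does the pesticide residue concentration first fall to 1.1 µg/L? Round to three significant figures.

77.3 km

Conservation of mass: C = (49500·0.3100 + 6010·44.10) / 55510 = 280400/55510 = 5.051 µg/L.
Half-life 0.590 d → k = ln 2 / 0.590 = 1.175 d⁻¹.
Set 5.051·exp(−k·t) = 1.1 → t = ln(5.051/1.1)/k = 112100 s = 31.14 h.
Distance = v·t = 0.69·112100 = 77350 m = 77.35 km.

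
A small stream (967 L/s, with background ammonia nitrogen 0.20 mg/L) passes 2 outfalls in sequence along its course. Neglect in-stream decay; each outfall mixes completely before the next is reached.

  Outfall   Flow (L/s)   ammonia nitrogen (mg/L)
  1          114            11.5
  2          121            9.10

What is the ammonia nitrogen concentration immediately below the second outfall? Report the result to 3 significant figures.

2.17 mg/L

Below outfall 1: Q → 1081 L/s, C = (967.0·0.2000 + 114.0·11.50)/1081 = 1.392 mg/L.
Below outfall 2: Q → 1202 L/s, C = (1081·1.392 + 121.0·9.100)/1202 = 2.168 mg/L.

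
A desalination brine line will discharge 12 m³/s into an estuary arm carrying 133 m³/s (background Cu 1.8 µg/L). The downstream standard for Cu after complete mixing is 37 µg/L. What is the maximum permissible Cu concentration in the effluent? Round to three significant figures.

At the limit, (Qr·Cr + Qe·Cₑ)/(Qr + Qe) = 37:
Cₑ = (145.0·37 − 133.0·1.800) / 12.00 = 427.1 µg/L.

427 µg/L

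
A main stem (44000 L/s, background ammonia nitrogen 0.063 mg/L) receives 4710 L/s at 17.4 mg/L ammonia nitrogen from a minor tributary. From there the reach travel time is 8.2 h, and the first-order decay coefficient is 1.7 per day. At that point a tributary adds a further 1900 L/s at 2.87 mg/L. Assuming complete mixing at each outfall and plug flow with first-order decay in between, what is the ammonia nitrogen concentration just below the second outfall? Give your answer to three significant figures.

Flow-weighted average: C = (44000·0.06300 + 4710·17.40) / 48710 = 84730/48710 = 1.739 mg/L; combined flow 48710 L/s.
Decay over the reach: 1.739·exp(−kt) = 1.739·0.5594 = 0.9731 mg/L.
At the second outfall, C = (48710·0.9731 + 1900·2.870) / (48710 + 1900) = 1.044 mg/L.

1.04 mg/L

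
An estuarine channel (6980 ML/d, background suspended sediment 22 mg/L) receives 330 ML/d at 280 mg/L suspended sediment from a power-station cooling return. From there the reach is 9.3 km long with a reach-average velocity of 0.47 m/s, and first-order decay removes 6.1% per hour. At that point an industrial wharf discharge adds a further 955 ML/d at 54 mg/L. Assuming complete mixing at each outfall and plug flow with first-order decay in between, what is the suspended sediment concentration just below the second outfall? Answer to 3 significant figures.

27.3 mg/L

Conservation of mass: C = (6980·22.00 + 330.0·280.0) / 7310 = 246000/7310 = 33.65 mg/L; combined flow 7310 ML/d.
Travel time t = 9.3·1000 / 0.47 = 19790 s = 5.496 h.
6.1%/h lost → k = −ln(1 − 0.061) = 0.06294 h⁻¹.
First-order decay: C = 33.65·exp(−k·t) = 33.65·0.7076 = 23.81 mg/L.
At the second outfall, C = (7310·23.81 + 955.0·54.00) / (7310 + 955.0) = 27.30 mg/L.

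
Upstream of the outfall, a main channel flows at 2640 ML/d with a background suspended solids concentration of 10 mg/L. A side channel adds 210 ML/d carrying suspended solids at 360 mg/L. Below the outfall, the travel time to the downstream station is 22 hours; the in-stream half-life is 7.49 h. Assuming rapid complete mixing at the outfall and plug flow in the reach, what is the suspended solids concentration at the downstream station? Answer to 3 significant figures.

Conservation of mass: C = (2640·10.00 + 210.0·360.0) / 2850 = 102000/2850 = 35.79 mg/L.
Half-life 7.49 h → k = ln 2 / 7.49 = 0.09254 h⁻¹ = 2.221 d⁻¹.
After decay, C = 35.79 × e^(−kt) = 35.79 × 0.1306 = 4.673 mg/L.

4.67 mg/L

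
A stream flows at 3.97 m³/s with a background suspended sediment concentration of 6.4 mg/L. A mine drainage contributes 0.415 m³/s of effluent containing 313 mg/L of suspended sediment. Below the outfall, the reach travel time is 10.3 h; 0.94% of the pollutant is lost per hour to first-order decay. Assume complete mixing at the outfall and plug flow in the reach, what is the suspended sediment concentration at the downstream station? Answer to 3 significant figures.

32.1 mg/L

Conservation of mass: C = (3.970·6.400 + 0.4150·313.0) / 4.385 = 155.3/4.385 = 35.42 mg/L.
0.94%/h lost → k = −ln(1 − 0.0094) = 0.009444 h⁻¹.
After decay, C = 35.42 × e^(−kt) = 35.42 × 0.9073 = 32.13 mg/L.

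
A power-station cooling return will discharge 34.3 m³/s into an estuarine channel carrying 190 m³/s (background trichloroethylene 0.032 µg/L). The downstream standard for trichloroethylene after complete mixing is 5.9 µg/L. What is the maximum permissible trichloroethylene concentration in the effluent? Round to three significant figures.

At the limit, (Qr·Cr + Qe·Cₑ)/(Qr + Qe) = 5.9:
Cₑ = (224.3·5.9 − 190.0·0.03200) / 34.30 = 38.40 µg/L.

38.4 µg/L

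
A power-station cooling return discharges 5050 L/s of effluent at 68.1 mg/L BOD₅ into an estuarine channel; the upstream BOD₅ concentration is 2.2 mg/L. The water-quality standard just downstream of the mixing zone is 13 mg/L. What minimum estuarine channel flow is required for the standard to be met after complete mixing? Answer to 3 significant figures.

Set C_mix = 13: (Q·2.200 + 5050·68.10) / (Q + 5050) = 13
→ Q = 5050·(68.10 − 13)/(13 − 2.200) = 25760 L/s.

25800 L/s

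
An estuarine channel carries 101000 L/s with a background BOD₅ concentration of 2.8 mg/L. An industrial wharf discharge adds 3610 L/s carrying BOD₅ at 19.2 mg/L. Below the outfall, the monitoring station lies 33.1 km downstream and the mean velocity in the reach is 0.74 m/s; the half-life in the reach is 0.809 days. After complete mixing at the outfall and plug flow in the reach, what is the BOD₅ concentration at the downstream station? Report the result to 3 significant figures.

Mass balance: C = (101000·2.800 + 3610·19.20) / 104600 = 352100/104600 = 3.366 mg/L.
Travel time t = 33.1·1000 / 0.74 = 44730 s = 12.42 h.
Half-life 0.809 d → k = ln 2 / 0.809 = 0.8568 d⁻¹.
After decay, C = 3.366 × e^(−kt) = 3.366 × 0.6417 = 2.160 mg/L.

2.16 mg/L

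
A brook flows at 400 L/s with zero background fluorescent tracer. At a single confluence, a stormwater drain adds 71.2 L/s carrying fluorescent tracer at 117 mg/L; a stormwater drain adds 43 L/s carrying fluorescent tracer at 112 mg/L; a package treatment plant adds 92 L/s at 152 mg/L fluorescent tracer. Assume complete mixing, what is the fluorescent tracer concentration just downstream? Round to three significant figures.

Conservation of mass: C = (400.0·0 + 71.20·117.0 + 43.00·112.0 + 92.00·152.0) / 606.2 = 27130/606.2 = 44.75 mg/L.

44.8 mg/L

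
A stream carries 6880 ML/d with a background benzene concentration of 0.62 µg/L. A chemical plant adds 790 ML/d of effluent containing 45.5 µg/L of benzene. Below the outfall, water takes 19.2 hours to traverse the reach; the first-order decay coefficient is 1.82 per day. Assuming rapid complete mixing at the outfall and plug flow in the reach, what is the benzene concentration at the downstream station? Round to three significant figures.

1.22 µg/L

Flow-weighted average: C = (6880·0.6200 + 790.0·45.50) / 7670 = 40210/7670 = 5.243 µg/L.
Decay over the reach: 5.243·exp(−kt) = 5.243·0.2332 = 1.222 µg/L.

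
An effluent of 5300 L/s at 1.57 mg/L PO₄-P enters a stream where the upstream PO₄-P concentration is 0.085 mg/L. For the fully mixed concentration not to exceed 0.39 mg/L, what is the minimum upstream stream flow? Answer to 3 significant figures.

20500 L/s

Set C_mix = 0.39: (Q·0.08500 + 5300·1.570) / (Q + 5300) = 0.39
→ Q = 5300·(1.570 − 0.39)/(0.39 − 0.08500) = 20500 L/s.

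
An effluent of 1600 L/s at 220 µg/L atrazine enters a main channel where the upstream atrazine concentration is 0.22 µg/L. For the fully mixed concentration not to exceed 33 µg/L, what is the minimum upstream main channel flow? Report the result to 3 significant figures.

9130 L/s

Set C_mix = 33: (Q·0.2200 + 1600·220.0) / (Q + 1600) = 33
→ Q = 1600·(220.0 − 33)/(33 − 0.2200) = 9128 L/s.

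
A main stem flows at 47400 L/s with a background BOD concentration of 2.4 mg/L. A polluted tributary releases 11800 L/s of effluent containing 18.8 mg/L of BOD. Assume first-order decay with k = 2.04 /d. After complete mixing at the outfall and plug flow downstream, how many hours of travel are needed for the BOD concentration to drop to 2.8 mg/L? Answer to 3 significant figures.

Conservation of mass: C = (47400·2.400 + 11800·18.80) / 59200 = 335600/59200 = 5.669 mg/L.
5.669·exp(−k·t) = 2.8 → t = ln(5.669/2.8)/k = 29870 s = 8.299 h.

8.30 h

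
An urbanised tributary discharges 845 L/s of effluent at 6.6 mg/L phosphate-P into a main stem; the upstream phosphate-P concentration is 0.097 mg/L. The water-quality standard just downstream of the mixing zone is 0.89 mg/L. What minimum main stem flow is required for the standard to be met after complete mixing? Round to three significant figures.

Set C_mix = 0.89: (Q·0.09700 + 845.0·6.600) / (Q + 845.0) = 0.89
→ Q = 845.0·(6.600 − 0.89)/(0.89 − 0.09700) = 6084 L/s.

6080 L/s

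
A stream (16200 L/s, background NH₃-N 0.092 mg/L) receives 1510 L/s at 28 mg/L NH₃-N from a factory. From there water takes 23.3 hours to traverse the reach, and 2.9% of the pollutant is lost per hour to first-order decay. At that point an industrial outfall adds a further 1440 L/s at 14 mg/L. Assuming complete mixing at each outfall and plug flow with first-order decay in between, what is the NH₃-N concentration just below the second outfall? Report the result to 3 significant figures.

2.20 mg/L

Mass balance: C = (16200·0.09200 + 1510·28.00) / 17710 = 43770/17710 = 2.472 mg/L; combined flow 17710 L/s.
2.9%/h lost → k = −ln(1 − 0.029) = 0.02943 h⁻¹.
After decay, C = 2.472 × e^(−kt) = 2.472 × 0.5037 = 1.245 mg/L.
At the second outfall, C = (17710·1.245 + 1440·14.00) / (17710 + 1440) = 2.204 mg/L.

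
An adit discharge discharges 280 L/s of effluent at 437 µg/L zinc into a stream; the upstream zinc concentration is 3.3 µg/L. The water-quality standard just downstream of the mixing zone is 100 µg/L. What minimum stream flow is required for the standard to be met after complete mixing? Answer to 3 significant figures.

976 L/s

Set C_mix = 100: (Q·3.300 + 280.0·437.0) / (Q + 280.0) = 100
→ Q = 280.0·(437.0 − 100)/(100 − 3.300) = 975.8 L/s.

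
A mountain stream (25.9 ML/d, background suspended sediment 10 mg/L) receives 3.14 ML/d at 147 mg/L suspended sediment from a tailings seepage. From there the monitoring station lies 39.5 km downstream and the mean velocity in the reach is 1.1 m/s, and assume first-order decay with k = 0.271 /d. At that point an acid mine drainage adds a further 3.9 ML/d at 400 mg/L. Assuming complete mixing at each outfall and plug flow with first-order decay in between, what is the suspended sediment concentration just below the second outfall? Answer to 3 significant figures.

Flow-weighted average: C = (25.90·10.00 + 3.140·147.0) / 29.04 = 720.6/29.04 = 24.81 mg/L; combined flow 29.04 ML/d.
Travel time t = 39.5·1000 / 1.1 = 35910 s = 9.975 h.
Decay over the reach: 24.81·exp(−kt) = 24.81·0.8935 = 22.17 mg/L.
Second outfall: C = (29.04·22.17 + 3.900·400.0)/32.94 = 66.90 mg/L.

66.9 mg/L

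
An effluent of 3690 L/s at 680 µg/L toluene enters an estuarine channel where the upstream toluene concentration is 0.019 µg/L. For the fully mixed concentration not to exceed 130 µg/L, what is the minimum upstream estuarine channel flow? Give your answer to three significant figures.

Set C_mix = 130: (Q·0.01900 + 3690·680.0) / (Q + 3690) = 130
→ Q = 3690·(680.0 − 130)/(130 − 0.01900) = 15610 L/s.

15600 L/s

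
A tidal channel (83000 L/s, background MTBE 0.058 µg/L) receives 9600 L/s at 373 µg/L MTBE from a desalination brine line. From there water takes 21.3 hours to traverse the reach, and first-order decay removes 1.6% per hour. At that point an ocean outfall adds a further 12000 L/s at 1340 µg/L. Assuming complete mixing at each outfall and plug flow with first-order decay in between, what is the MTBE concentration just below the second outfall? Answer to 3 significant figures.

178 µg/L

Mass balance: C = (83000·0.05800 + 9600·373.0) / 92600 = 3586000/92600 = 38.72 µg/L; combined flow 92600 L/s.
1.6%/h lost → k = −ln(1 − 0.016) = 0.01613 h⁻¹.
Decay over the reach: 38.72·exp(−kt) = 38.72·0.7092 = 27.46 µg/L.
At the second outfall, C = (92600·27.46 + 12000·1340) / (92600 + 12000) = 178.0 µg/L.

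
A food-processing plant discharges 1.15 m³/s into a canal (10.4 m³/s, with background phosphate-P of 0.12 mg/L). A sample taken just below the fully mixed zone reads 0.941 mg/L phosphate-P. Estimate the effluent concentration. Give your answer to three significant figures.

Mass balance: 10.40·0.1200 + 1.150·Cₑ = 11.55·0.9410
→ Cₑ = (11.55·0.9410 − 10.40·0.1200) / 1.150 = 8.366 mg/L.

8.37 mg/L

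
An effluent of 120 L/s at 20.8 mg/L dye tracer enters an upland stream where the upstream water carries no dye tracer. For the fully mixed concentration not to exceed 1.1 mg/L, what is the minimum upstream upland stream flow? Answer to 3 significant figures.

2150 L/s

Set C_mix = 1.1: (Q·0 + 120.0·20.80) / (Q + 120.0) = 1.1
→ Q = 120.0·(20.80 − 1.1)/(1.1 − 0) = 2149 L/s.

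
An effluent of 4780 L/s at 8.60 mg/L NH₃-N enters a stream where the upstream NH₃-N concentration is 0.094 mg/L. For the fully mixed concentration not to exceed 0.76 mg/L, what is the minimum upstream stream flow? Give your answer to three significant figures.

56300 L/s

Set C_mix = 0.76: (Q·0.09400 + 4780·8.600) / (Q + 4780) = 0.76
→ Q = 4780·(8.600 − 0.76)/(0.76 − 0.09400) = 56270 L/s.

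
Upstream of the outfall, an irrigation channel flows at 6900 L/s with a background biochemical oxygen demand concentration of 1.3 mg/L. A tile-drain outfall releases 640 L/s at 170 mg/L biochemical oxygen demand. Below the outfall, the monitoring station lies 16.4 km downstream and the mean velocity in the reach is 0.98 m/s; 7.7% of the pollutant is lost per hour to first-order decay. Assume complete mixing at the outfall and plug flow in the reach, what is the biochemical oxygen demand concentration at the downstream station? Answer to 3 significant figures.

10.8 mg/L

Mixed concentration C = ΣQC/ΣQ = (6900·1.300 + 640.0·170.0) / 7540 = 117800/7540 = 15.62 mg/L.
Travel time t = 16.4·1000 / 0.98 = 16730 s = 4.649 h.
7.7%/h lost → k = −ln(1 − 0.077) = 0.08013 h⁻¹.
First-order decay: C = 15.62·exp(−k·t) = 15.62·0.6890 = 10.76 mg/L.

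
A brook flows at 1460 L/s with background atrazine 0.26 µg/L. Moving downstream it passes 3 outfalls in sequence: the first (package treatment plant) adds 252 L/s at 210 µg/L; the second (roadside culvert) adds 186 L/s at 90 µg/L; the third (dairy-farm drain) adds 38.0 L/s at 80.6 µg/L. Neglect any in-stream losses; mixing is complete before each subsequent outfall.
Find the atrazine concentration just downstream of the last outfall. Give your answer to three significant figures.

37.8 µg/L

Outfall 1: combined Q = 1712 L/s; C = (1460·0.2600 + 252.0·210.0)/1712 = 31.13 µg/L.
Outfall 2: combined Q = 1898 L/s; C = (1712·31.13 + 186.0·90.00)/1898 = 36.90 µg/L.
Outfall 3: combined Q = 1936 L/s; C = (1898·36.90 + 38.00·80.60)/1936 = 37.76 µg/L.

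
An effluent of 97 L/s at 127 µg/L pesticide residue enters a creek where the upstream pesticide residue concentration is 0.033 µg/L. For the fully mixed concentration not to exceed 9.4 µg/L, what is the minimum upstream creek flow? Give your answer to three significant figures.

Set C_mix = 9.4: (Q·0.03300 + 97.00·127.0) / (Q + 97.00) = 9.4
→ Q = 97.00·(127.0 − 9.4)/(9.4 − 0.03300) = 1218 L/s.

1220 L/s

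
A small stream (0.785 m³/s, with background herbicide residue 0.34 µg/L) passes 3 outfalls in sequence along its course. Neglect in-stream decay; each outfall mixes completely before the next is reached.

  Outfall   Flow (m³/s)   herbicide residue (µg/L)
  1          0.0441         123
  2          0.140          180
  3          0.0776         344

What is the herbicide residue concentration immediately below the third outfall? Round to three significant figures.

55.0 µg/L

After outfall 1: Q = 0.7850 + 0.04410 = 0.8291 m³/s; C = (0.7850·0.3400 + 0.04410·123.0)/0.8291 = 6.864 µg/L.
After outfall 2: Q = 0.8291 + 0.1400 = 0.9691 m³/s; C = (0.8291·6.864 + 0.1400·180.0)/0.9691 = 31.88 µg/L.
After outfall 3: Q = 0.9691 + 0.07760 = 1.047 m³/s; C = (0.9691·31.88 + 0.07760·344.0)/1.047 = 55.02 µg/L.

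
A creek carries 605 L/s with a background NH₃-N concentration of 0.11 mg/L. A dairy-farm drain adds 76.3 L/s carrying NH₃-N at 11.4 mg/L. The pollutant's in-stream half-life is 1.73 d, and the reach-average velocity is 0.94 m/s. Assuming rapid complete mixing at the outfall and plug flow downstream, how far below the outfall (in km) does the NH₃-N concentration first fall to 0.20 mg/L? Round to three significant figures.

391 km

Flow-weighted average: C = (605.0·0.1100 + 76.30·11.40) / 681.3 = 936.4/681.3 = 1.374 mg/L.
Half-life 1.73 d → k = ln 2 / 1.73 = 0.4007 d⁻¹.
Set 1.374·exp(−k·t) = 0.20 → t = ln(1.374/0.20)/k = 415600 s = 115.5 h.
Distance = v·t = 0.94·415600 = 390700 m = 390.7 km.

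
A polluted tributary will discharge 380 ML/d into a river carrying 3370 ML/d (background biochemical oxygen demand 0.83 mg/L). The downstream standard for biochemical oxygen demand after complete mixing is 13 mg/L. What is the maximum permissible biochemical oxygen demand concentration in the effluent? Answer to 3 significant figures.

At the limit, (Qr·Cr + Qe·Cₑ)/(Qr + Qe) = 13:
Cₑ = (3750·13 − 3370·0.8300) / 380.0 = 120.9 mg/L.

121 mg/L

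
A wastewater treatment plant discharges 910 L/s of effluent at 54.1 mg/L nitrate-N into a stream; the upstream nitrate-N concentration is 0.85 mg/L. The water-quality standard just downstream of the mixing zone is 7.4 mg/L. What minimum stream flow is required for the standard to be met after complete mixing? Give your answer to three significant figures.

6490 L/s

Set C_mix = 7.4: (Q·0.8500 + 910.0·54.10) / (Q + 910.0) = 7.4
→ Q = 910.0·(54.10 − 7.4)/(7.4 − 0.8500) = 6488 L/s.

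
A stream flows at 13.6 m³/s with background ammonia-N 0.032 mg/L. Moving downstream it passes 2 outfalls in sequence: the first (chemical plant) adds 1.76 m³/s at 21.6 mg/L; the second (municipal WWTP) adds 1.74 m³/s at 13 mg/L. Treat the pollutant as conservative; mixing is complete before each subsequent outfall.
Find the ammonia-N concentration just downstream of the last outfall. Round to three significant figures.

3.57 mg/L

After outfall 1: Q = 13.60 + 1.760 = 15.36 m³/s; C = (13.60·0.03200 + 1.760·21.60)/15.36 = 2.503 mg/L.
After outfall 2: Q = 15.36 + 1.740 = 17.10 m³/s; C = (15.36·2.503 + 1.740·13.00)/17.10 = 3.571 mg/L.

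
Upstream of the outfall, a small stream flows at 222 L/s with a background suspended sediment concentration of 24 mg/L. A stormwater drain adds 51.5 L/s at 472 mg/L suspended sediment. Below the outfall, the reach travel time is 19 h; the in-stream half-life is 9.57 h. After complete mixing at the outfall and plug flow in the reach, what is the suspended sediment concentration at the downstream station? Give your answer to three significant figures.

Conservation of mass: C = (222.0·24.00 + 51.50·472.0) / 273.5 = 29640/273.5 = 108.4 mg/L.
Half-life 9.57 h → k = ln 2 / 9.57 = 0.07243 h⁻¹ = 1.738 d⁻¹.
First-order decay: C = 108.4·exp(−k·t) = 108.4·0.2525 = 27.37 mg/L.

27.4 mg/L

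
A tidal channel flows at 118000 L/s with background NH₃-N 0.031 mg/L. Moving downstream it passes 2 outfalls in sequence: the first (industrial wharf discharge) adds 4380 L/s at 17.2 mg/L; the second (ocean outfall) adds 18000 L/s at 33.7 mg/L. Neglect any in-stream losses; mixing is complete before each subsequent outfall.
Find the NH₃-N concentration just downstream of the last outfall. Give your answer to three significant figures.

Below outfall 1: Q → 122400 L/s, C = (118000·0.03100 + 4380·17.20)/122400 = 0.6455 mg/L.
Below outfall 2: Q → 140400 L/s, C = (122400·0.6455 + 18000·33.70)/140400 = 4.884 mg/L.

4.88 mg/L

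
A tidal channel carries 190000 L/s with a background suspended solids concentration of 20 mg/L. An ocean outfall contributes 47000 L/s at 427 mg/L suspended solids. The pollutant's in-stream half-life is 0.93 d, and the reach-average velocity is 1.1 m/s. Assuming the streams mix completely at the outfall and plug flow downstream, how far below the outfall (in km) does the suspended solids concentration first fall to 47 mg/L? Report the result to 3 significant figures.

97.2 km

Conservation of mass: C = (190000·20.00 + 47000·427.0) / 237000 = 23870000/237000 = 100.7 mg/L.
Half-life 0.93 d → k = ln 2 / 0.93 = 0.7453 d⁻¹.
Set 100.7·exp(−k·t) = 47 → t = ln(100.7/47)/k = 88350 s = 24.54 h.
Distance = v·t = 1.1·88350 = 97180 m = 97.18 km.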